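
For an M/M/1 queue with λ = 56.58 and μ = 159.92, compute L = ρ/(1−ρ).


ρ = λ/μ = 56.58/159.92 = 0.3538
L = ρ/(1−ρ) = 0.3538/(1 − 0.3538) = 0.3538/0.6462 = 0.5475

Final: 0.5475


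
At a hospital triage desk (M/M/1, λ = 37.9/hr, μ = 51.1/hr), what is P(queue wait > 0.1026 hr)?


ρ = 37.9/51.1 = 0.7417
P(Wq > t) = ρ·e^{−(μ−λ)t} = 0.7417·e^{−1.3543}
= 0.7417·0.258123 = 0.191445

Final: 0.191445


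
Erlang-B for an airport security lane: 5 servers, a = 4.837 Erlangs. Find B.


B(c,a) = (a^c/c!) / Σ_{k=0}^{c} a^k/k!
a^5/5! = 22.064759
Σ terms (k=0..5): 1.00000 + 4.83700 + 11.69828 + 18.86153 + 22.80831 + 22.06476 = 81.269888
B = 22.064759/81.269888 = 0.271500

Final: 0.271500


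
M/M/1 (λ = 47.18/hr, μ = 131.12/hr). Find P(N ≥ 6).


ρ = 47.18/131.12 = 0.3598
P(N ≥ n) = ρ^n = 0.3598^6 = 0.002170

Final: 0.002170


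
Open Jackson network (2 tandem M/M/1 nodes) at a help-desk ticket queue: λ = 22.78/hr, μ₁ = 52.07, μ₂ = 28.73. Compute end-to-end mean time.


Each node sees arrival rate λ = 22.78/hr (tandem ⇒ throughput preserved).
W₁ = 1/(μ₁−λ) = 1/(52.07−22.78) = 0.03414 hr
W₂ = 1/(μ₂−λ) = 1/(28.73−22.78) = 0.16807 hr
W_total = W₁ + W₂ = 0.03414 + 0.16807 = 0.20221 hr

Final: 0.20221 hr


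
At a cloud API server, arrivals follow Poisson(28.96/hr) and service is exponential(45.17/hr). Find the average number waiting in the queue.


ρ = 28.96/45.17 = 0.6411
Lq = ρ²/(1−ρ) = 0.4111/0.3589 = 1.1454

Final: 1.1454


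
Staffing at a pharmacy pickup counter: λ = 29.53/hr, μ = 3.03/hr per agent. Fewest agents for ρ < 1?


Stability requires cμ > λ ⇔ c > λ/μ.
λ/μ = 29.53/3.03 = 9.7459
Minimum integer c = ⌊9.7459⌋ + 1 = 10
Check: 10·3.03 = 30.30 > 29.53, while 9·3.03 = 27.27 ≤ 29.53

Final: 10 servers


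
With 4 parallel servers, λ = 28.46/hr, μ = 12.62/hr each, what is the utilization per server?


ρ = λ/(cμ) = 28.46/(4·12.62) = 28.46/50.48 = 0.5638

Final: 0.5638


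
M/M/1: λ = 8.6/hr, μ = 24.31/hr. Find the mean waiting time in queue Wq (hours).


ρ = 8.6/24.31 = 0.3538
Wq = ρ/(μ−λ) = 0.3538/(24.31 − 8.6) = 0.3538/15.71 = 0.02252 hr

Final: 0.02252 hr


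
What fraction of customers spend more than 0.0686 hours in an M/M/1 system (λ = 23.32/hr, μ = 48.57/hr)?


W ~ Exponential(μ−λ) for M/M/1.
μ − λ = 48.57 − 23.32 = 25.2500
P(W > t) = e^{−(μ−λ)t} = e^{−1.7321} = 0.176904

Final: 0.176904


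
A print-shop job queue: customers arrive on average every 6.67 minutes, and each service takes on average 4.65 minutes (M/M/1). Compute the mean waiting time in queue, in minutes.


λ = 60/6.67 = 8.9955 /hr
μ = 60/4.65 = 12.9032 /hr
ρ = λ/μ = 8.9955/12.9032 = 0.6972
Wq = ρ/(μ−λ) = 0.6972/(12.9032−8.9955) = 0.17840 hr
In minutes: 0.17840·60 = 10.704 min

Final: 10.704 min


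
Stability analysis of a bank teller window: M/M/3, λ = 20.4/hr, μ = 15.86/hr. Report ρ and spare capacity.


Total capacity cμ = 3·15.86 = 47.58/hr
ρ = λ/(cμ) = 20.4/47.58 = 0.4288
Stable ⇔ ρ < 1: YES
Spare capacity = cμ − λ = 47.58 − 20.4 = 27.18/hr

Final: ρ = 0.4288; stable; margin = 27.18/hr


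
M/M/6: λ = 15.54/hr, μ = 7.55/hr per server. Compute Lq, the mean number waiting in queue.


a = λ/μ = 2.0583; ρ = a/6 = 0.3430
P₀ = 0.127449
Lq = P₀·a^c·ρ / (c!·(1−ρ)²) = 0.127449·76.03690·0.3430/(720·0.43159)
= 0.01070

Final: 0.01070


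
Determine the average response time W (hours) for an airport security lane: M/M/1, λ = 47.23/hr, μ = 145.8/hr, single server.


W = 1/(μ−λ) = 1/(145.8 − 47.23) = 1/98.57 = 0.01015 hr

Final: 0.01015 hr


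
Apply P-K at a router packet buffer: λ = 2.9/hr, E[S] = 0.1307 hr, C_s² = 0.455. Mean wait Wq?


ρ = λ·E[S] = 2.9·0.1307 = 0.3790
E[S²] = E[S]²(1+C_s²) = 0.1307²·(1+0.455) = 0.024855
Wq = λ·E[S²]/(2(1−ρ)) = 2.9·0.024855/(2·0.6210) = 0.05804 hr

Final: 0.05804 hr


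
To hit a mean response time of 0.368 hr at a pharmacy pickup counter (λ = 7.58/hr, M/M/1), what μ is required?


W = 1/(μ−λ) ⇒ μ − λ = 1/W = 1/0.368 = 2.7174
μ = λ + 1/W = 7.58 + 2.7174 = 10.2974 per hr

Final: 10.2974 /hr


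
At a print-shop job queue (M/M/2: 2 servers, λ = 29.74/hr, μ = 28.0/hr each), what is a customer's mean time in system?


a = 1.0621; ρ = 0.5311; P₀ = 0.306275
Lq = P₀·a^c·ρ/(c!(1−ρ)²) = 0.41724
Wq = Lq/λ = 0.41724/29.74 = 0.01403 hr
W = Wq + 1/μ = 0.01403 + 0.03571 = 0.04974 hr

Final: 0.04974 hr


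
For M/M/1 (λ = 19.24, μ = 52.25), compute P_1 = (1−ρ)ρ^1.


ρ = 19.24/52.25 = 0.3682
P_n = (1−ρ)·ρ^n = (1 − 0.3682)·0.3682^1 = 0.6318·0.368230 = 0.232637

Final: 0.232637


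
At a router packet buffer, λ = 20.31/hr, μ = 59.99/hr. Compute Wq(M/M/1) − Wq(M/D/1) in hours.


ρ = 20.31/59.99 = 0.3386
Wq(M/M/1) = ρ/(μ−λ) = 0.3386/39.68 = 0.008532 hr
Wq(M/D/1) = ρ/(2(μ−λ)) = 0.004266 hr
Savings = 0.008532 − 0.004266 = 0.004266 hr

Final: 0.004266 hr


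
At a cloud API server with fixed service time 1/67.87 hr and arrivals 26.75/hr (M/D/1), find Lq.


ρ = 26.75/67.87 = 0.3941
M/D/1: Lq = ρ²/(2(1−ρ)) = 0.1553/(2·0.6059) = 0.12820

Final: 0.12820


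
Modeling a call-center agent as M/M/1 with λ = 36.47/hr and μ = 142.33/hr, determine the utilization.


ρ = λ/μ = 36.47/142.33 = 0.2562

Final: 0.2562


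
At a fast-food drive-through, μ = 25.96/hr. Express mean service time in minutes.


Mean service time = 1/μ = 1/25.96 hour = 0.03852 hour
In minutes: 0.03852 × 60 = 2.3112 min

Final: 2.3112 min


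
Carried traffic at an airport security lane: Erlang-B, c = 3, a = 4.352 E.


B(3,4.352) = 0.481019 (Erlang-B)
Carried load = a(1 − B) = 4.352·(1 − 0.481019) = 4.352·0.518981 = 2.2586 E

Final: 2.2586 Erlangs


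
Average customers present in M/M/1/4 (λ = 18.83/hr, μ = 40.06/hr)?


ρ = 18.83/40.06 = 0.4700
L = ρ[1 − (K+1)ρ^K + Kρ^(K+1)] / [(1−ρ)(1−ρ^(K+1))]
Numerator: 0.4700·(1 − 5·0.048815 + 4·0.022945) = 0.398459
Denominator: (0.5300)·(0.977055) = 0.517795
L = 0.398459/0.517795 = 0.7695

Final: 0.7695


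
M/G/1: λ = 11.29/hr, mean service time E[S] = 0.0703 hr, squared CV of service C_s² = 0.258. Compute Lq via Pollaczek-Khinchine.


ρ = λ·E[S] = 11.29·0.0703 = 0.7937
Lq = ρ²(1+C_s²)/(2(1−ρ)) = 0.6299·(1+0.258)/(2·0.2063)
= 0.6299·1.2580/0.4126 = 1.92054

Final: 1.92054


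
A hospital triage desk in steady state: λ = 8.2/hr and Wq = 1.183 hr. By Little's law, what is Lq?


Lq = λWq = 8.2·1.183 = 9.7006

Final: 9.7006


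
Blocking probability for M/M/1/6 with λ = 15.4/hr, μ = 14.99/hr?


ρ = λ/μ = 15.4/14.99 = 1.0274
P_K = (1−ρ)ρ^K/(1−ρ^(K+1)) = (-0.02735·1.175749)/(1 − 1.207907)
= -0.032159/-0.207907 = 0.154677

Final: 0.154677


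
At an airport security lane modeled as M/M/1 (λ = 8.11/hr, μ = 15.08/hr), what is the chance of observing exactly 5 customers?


ρ = 8.11/15.08 = 0.5378
P_n = (1−ρ)·ρ^n = (1 − 0.5378)·0.5378^5 = 0.4622·0.044988 = 0.020794

Final: 0.020794


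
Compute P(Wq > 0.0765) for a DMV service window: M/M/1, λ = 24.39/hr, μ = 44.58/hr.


ρ = 24.39/44.58 = 0.5471
P(Wq > t) = ρ·e^{−(μ−λ)t} = 0.5471·e^{−1.5445}
= 0.5471·0.213411 = 0.116759

Final: 0.116759


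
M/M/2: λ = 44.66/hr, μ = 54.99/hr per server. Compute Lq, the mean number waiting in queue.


a = λ/μ = 0.8121; ρ = a/2 = 0.4061
P₀ = 0.422400
Lq = P₀·a^c·ρ / (c!·(1−ρ)²) = 0.422400·0.65958·0.4061/(2·0.35275)
= 0.16036

Final: 0.16036


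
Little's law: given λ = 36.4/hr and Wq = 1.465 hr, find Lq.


Lq = λWq = 36.4·1.465 = 53.3260

Final: 53.3260


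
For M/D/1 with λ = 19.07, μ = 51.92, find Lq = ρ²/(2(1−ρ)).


ρ = 19.07/51.92 = 0.3673
M/D/1: Lq = ρ²/(2(1−ρ)) = 0.1349/(2·0.6327) = 0.10661

Final: 0.10661


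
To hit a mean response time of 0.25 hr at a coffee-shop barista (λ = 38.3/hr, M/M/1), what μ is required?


W = 1/(μ−λ) ⇒ μ − λ = 1/W = 1/0.25 = 4.0000
μ = λ + 1/W = 38.3 + 4.0000 = 42.3000 per hr

Final: 42.3000 /hr


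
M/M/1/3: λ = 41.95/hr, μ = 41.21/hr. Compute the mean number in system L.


ρ = 41.95/41.21 = 1.0180
L = ρ[1 − (K+1)ρ^K + Kρ^(K+1)] / [(1−ρ)(1−ρ^(K+1))]
Numerator: 1.0180·(1 − 4·1.054844 + 3·1.073785) = 0.002017
Denominator: (-0.01796)·(-0.073785) = 0.001325
L = 0.002017/0.001325 = 1.5222

Final: 1.5222


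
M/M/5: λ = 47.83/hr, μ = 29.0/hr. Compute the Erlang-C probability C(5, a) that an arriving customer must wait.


a = λ/μ = 1.6493; ρ = a/5 = 0.3299
P₀ = 0.191672 (from M/M/c formula)
C(c,a) = [a^c/(c!(1−ρ))]·P₀ = [12.20427/(120·0.6701)]·0.191672
= 0.15176·0.191672 = 0.029089

Final: 0.029089


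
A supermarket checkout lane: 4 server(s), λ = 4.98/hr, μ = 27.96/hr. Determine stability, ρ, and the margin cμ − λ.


Total capacity cμ = 4·27.96 = 111.84/hr
ρ = λ/(cμ) = 4.98/111.84 = 0.04453
Stable ⇔ ρ < 1: YES
Spare capacity = cμ − λ = 111.84 − 4.98 = 106.86/hr

Final: ρ = 0.04453; stable; margin = 106.86/hr


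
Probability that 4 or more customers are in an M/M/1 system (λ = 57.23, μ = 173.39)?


ρ = 57.23/173.39 = 0.3301
P(N ≥ n) = ρ^n = 0.3301^4 = 0.011869

Final: 0.011869


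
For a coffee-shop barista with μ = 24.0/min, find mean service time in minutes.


Mean service time = 1/μ = 1/24.0 minute = 0.04167 minute
In minutes: 0.04167 × 1 = 0.04167 min

Final: 0.04167 min


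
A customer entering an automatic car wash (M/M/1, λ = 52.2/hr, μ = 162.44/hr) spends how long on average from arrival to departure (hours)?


W = 1/(μ−λ) = 1/(162.44 − 52.2) = 1/110.24 = 0.009071 hr

Final: 0.009071 hr


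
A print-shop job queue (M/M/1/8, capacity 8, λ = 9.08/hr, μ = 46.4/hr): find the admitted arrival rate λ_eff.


ρ = 0.1957; P_K = (1−ρ)ρ^8/(1−ρ^9) = 0.000001730
λ_eff = λ(1 − P_K) = 9.08·(1 − 0.000001730) = 9.08·0.999998 = 9.0800 /hr

Final: 9.0800 /hr


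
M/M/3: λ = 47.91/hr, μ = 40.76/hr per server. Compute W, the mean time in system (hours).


a = 1.1754; ρ = 0.3918; P₀ = 0.302001
Lq = P₀·a^c·ρ/(c!(1−ρ)²) = 0.08658
Wq = Lq/λ = 0.08658/47.91 = 0.001807 hr
W = Wq + 1/μ = 0.001807 + 0.02453 = 0.02634 hr

Final: 0.02634 hr


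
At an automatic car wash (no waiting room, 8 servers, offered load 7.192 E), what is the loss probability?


B(c,a) = (a^c/c!) / Σ_{k=0}^{c} a^k/k!
a^8/8! = 177.532107
Σ terms (k=0..8): 1.00000 + 7.19200 + 25.86243 + 62.00087 + 111.47756 + 160.34933 + 192.20540 + 197.47732 + 177.53211 = 935.097014
B = 177.532107/935.097014 = 0.189854

Final: 0.189854


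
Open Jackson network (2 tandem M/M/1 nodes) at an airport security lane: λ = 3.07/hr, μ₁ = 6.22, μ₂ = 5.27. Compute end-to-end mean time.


Each node sees arrival rate λ = 3.07/hr (tandem ⇒ throughput preserved).
W₁ = 1/(μ₁−λ) = 1/(6.22−3.07) = 0.31746 hr
W₂ = 1/(μ₂−λ) = 1/(5.27−3.07) = 0.45455 hr
W_total = W₁ + W₂ = 0.31746 + 0.45455 = 0.77201 hr

Final: 0.77201 hr


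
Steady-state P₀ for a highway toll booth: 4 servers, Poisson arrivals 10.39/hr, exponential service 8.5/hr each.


a = λ/μ = 10.39/8.5 = 1.2224; ρ = a/c = 0.3056
Σ_{k=0}^{3} a^k/k! (terms k=0..3) = 1.00000 + 1.22235 + 0.74707 + 0.30440 = 3.27382
Tail: a^4/(4!(1−ρ)) = 2.23247/(24·0.6944) = 0.13395
P₀ = 1/(3.27382 + 0.13395) = 1/3.40778 = 0.293446

Final: 0.293446


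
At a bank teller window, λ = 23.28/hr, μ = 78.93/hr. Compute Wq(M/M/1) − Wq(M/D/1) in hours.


ρ = 23.28/78.93 = 0.2949
Wq(M/M/1) = ρ/(μ−λ) = 0.2949/55.65 = 0.005300 hr
Wq(M/D/1) = ρ/(2(μ−λ)) = 0.002650 hr
Savings = 0.005300 − 0.002650 = 0.002650 hr

Final: 0.002650 hr


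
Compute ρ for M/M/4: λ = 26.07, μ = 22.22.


ρ = λ/(cμ) = 26.07/(4·22.22) = 26.07/88.88 = 0.2933

Final: 0.2933


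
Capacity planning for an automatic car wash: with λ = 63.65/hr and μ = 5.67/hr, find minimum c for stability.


Stability requires cμ > λ ⇔ c > λ/μ.
λ/μ = 63.65/5.67 = 11.2257
Minimum integer c = ⌊11.2257⌋ + 1 = 12
Check: 12·5.67 = 68.04 > 63.65, while 11·5.67 = 62.37 ≤ 63.65

Final: 12 servers


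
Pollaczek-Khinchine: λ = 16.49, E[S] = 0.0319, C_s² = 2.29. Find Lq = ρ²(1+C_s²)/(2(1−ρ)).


ρ = λ·E[S] = 16.49·0.0319 = 0.5260
Lq = ρ²(1+C_s²)/(2(1−ρ)) = 0.2767·(1+2.29)/(2·0.4740)
= 0.2767·3.2900/0.9479 = 0.96037

Final: 0.96037


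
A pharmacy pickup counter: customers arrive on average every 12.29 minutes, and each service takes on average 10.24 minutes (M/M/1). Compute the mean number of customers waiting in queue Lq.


λ = 60/12.29 = 4.8820 /hr
μ = 60/10.24 = 5.8594 /hr
ρ = λ/μ = 4.8820/5.8594 = 0.8332
Lq = ρ²/(1−ρ) = 0.6942/0.1668 = 4.1619

Final: 4.1619


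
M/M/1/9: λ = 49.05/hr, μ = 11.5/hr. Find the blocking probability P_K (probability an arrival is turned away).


ρ = λ/μ = 49.05/11.5 = 4.2652
P_K = (1−ρ)ρ^K/(1−ρ^(K+1)) = (-3.2652·467165.262768)/(1 − 1992561.403371)
= -1525396.140603/-1992560.403371 = 0.765546

Final: 0.765546


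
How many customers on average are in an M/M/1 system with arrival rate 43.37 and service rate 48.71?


ρ = λ/μ = 43.37/48.71 = 0.8904
L = ρ/(1−ρ) = 0.8904/(1 − 0.8904) = 0.8904/0.1096 = 8.1217

Final: 8.1217


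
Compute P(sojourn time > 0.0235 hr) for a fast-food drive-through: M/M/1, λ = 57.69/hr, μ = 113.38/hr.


W ~ Exponential(μ−λ) for M/M/1.
μ − λ = 113.38 − 57.69 = 55.6900
P(W > t) = e^{−(μ−λ)t} = e^{−1.3087} = 0.270167

Final: 0.270167


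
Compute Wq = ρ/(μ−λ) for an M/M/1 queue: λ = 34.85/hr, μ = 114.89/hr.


ρ = 34.85/114.89 = 0.3033
Wq = ρ/(μ−λ) = 0.3033/(114.89 − 34.85) = 0.3033/80.04 = 0.003790 hr

Final: 0.003790 hr


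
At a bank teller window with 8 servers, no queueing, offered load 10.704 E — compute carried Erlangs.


B(8,10.704) = 0.370089 (Erlang-B)
Carried load = a(1 − B) = 10.704·(1 − 0.370089) = 10.704·0.629911 = 6.7426 E

Final: 6.7426 Erlangs


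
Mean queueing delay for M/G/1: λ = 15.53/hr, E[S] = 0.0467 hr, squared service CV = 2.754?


ρ = λ·E[S] = 15.53·0.0467 = 0.7253
E[S²] = E[S]²(1+C_s²) = 0.0467²·(1+2.754) = 0.008187
Wq = λ·E[S²]/(2(1−ρ)) = 15.53·0.008187/(2·0.2747) = 0.23138 hr

Final: 0.23138 hr


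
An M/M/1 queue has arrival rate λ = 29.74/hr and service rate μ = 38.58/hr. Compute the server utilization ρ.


ρ = λ/μ = 29.74/38.58 = 0.7709

Final: 0.7709


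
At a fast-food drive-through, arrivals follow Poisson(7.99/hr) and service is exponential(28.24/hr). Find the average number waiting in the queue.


ρ = 7.99/28.24 = 0.2829
Lq = ρ²/(1−ρ) = 0.08005/0.7171 = 0.1116

Final: 0.1116


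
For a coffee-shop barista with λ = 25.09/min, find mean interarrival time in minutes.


Mean interarrival time = 1/λ = 1/25.09 minute = 0.03986 minute
In minutes: 0.03986 × 1 = 0.03986 min

Final: 0.03986 min


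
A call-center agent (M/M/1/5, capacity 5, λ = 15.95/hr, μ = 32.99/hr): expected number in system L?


ρ = 15.95/32.99 = 0.4835
L = ρ[1 − (K+1)ρ^K + Kρ^(K+1)] / [(1−ρ)(1−ρ^(K+1))]
Numerator: 0.4835·(1 − 6·0.026418 + 5·0.012772) = 0.437722
Denominator: (0.5165)·(0.987228) = 0.509923
L = 0.437722/0.509923 = 0.8584

Final: 0.8584


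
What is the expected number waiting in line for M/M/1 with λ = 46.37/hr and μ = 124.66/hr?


ρ = 46.37/124.66 = 0.3720
Lq = ρ²/(1−ρ) = 0.1384/0.6280 = 0.2203

Final: 0.2203


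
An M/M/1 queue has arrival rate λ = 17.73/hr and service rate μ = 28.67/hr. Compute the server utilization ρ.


ρ = λ/μ = 17.73/28.67 = 0.6184

Final: 0.6184


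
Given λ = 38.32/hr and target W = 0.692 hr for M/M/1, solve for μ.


W = 1/(μ−λ) ⇒ μ − λ = 1/W = 1/0.692 = 1.4451
μ = λ + 1/W = 38.32 + 1.4451 = 39.7651 per hr

Final: 39.7651 /hr


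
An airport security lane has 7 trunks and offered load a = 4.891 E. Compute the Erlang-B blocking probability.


B(c,a) = (a^c/c!) / Σ_{k=0}^{c} a^k/k!
a^7/7! = 13.284741
Σ terms (k=0..7): 1.00000 + 4.89100 + 11.96094 + 19.50032 + 23.84402 + 23.32422 + 19.01312 + 13.28474 = 116.818359
B = 13.284741/116.818359 = 0.113721

Final: 0.113721


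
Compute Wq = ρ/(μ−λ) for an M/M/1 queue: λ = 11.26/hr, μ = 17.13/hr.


ρ = 11.26/17.13 = 0.6573
Wq = ρ/(μ−λ) = 0.6573/(17.13 − 11.26) = 0.6573/5.87 = 0.1120 hr

Final: 0.1120 hr


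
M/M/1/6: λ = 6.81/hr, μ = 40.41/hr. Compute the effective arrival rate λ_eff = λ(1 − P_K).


ρ = 0.1685; P_K = (1−ρ)ρ^6/(1−ρ^7) = 0.00001905
λ_eff = λ(1 − P_K) = 6.81·(1 − 0.00001905) = 6.81·0.999981 = 6.8099 /hr

Final: 6.8099 /hr


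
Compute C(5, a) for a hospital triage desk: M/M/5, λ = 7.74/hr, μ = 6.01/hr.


a = λ/μ = 1.2879; ρ = a/5 = 0.2576
P₀ = 0.275671 (from M/M/c formula)
C(c,a) = [a^c/(c!(1−ρ))]·P₀ = [3.54268/(120·0.7424)]·0.275671
= 0.03976·0.275671 = 0.010962

Final: 0.010962


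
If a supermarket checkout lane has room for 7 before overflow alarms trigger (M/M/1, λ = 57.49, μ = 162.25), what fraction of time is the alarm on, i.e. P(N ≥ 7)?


ρ = 57.49/162.25 = 0.3543
P(N ≥ n) = ρ^n = 0.3543^7 = 0.0007012

Final: 0.0007012


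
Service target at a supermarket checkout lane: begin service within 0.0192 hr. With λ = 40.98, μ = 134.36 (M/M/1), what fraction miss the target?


ρ = 40.98/134.36 = 0.3050
P(Wq > t) = ρ·e^{−(μ−λ)t} = 0.3050·e^{−1.7929}
= 0.3050·0.166477 = 0.050776

Final: 0.050776


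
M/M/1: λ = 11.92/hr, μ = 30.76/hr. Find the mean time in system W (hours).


W = 1/(μ−λ) = 1/(30.76 − 11.92) = 1/18.84 = 0.05308 hr

Final: 0.05308 hr


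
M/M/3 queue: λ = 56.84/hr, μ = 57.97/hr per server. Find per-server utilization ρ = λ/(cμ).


ρ = λ/(cμ) = 56.84/(3·57.97) = 56.84/173.91 = 0.3268

Final: 0.3268


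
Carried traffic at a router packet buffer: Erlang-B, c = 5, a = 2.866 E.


B(5,2.866) = 0.098742 (Erlang-B)
Carried load = a(1 − B) = 2.866·(1 − 0.098742) = 2.866·0.901258 = 2.5830 E

Final: 2.5830 Erlangs


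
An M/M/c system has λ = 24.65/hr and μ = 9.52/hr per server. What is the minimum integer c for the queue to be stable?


Stability requires cμ > λ ⇔ c > λ/μ.
λ/μ = 24.65/9.52 = 2.5893
Minimum integer c = ⌊2.5893⌋ + 1 = 3
Check: 3·9.52 = 28.56 > 24.65, while 2·9.52 = 19.04 ≤ 24.65

Final: 3 servers


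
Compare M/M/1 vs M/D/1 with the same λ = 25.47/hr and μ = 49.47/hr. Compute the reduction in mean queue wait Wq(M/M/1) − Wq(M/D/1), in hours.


ρ = 25.47/49.47 = 0.5149
Wq(M/M/1) = ρ/(μ−λ) = 0.5149/24.00 = 0.02145 hr
Wq(M/D/1) = ρ/(2(μ−λ)) = 0.01073 hr
Savings = 0.02145 − 0.01073 = 0.01073 hr

Final: 0.01073 hr


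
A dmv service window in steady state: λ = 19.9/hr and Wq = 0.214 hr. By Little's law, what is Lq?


Lq = λWq = 19.9·0.214 = 4.2586

Final: 4.2586


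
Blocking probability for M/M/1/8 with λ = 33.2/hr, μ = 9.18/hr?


ρ = λ/μ = 33.2/9.18 = 3.6166
P_K = (1−ρ)ρ^K/(1−ρ^(K+1)) = (-2.6166·29265.990011)/(1 − 105842.142522)
= -76576.152511/-105841.142522 = 0.723501

Final: 0.723501


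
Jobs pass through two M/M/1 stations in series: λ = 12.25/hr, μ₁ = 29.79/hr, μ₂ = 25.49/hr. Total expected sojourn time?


Each node sees arrival rate λ = 12.25/hr (tandem ⇒ throughput preserved).
W₁ = 1/(μ₁−λ) = 1/(29.79−12.25) = 0.05701 hr
W₂ = 1/(μ₂−λ) = 1/(25.49−12.25) = 0.07553 hr
W_total = W₁ + W₂ = 0.05701 + 0.07553 = 0.13254 hr

Final: 0.13254 hr


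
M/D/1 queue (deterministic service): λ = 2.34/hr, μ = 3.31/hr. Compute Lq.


ρ = 2.34/3.31 = 0.7069
M/D/1: Lq = ρ²/(2(1−ρ)) = 0.4998/(2·0.2931) = 0.85271

Final: 0.85271


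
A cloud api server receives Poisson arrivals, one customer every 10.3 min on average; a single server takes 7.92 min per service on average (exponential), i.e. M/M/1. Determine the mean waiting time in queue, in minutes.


λ = 60/10.3 = 5.8252 /hr
μ = 60/7.92 = 7.5758 /hr
ρ = λ/μ = 5.8252/7.5758 = 0.7689
Wq = ρ/(μ−λ) = 0.7689/(7.5758−5.8252) = 0.43926 hr
In minutes: 0.43926·60 = 26.356 min

Final: 26.356 min


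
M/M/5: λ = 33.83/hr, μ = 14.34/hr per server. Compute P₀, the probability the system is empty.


a = λ/μ = 33.83/14.34 = 2.3591; ρ = a/c = 0.4718
Σ_{k=0}^{4} a^k/k! (terms k=0..4) = 1.00000 + 2.35914 + 2.78276 + 2.18830 + 1.29063 = 9.62082
Tail: a^5/(5!(1−ρ)) = 73.07423/(120·0.5282) = 1.15294
P₀ = 1/(9.62082 + 1.15294) = 1/10.77376 = 0.092818

Final: 0.092818


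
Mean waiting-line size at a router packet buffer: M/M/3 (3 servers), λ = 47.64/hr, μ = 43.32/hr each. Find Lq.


a = λ/μ = 1.0997; ρ = a/3 = 0.3666
P₀ = 0.327400
Lq = P₀·a^c·ρ / (c!·(1−ρ)²) = 0.327400·1.32999·0.3666/(6·0.40123)
= 0.06631

Final: 0.06631


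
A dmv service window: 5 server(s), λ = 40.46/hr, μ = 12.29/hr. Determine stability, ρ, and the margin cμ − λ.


Total capacity cμ = 5·12.29 = 61.45/hr
ρ = λ/(cμ) = 40.46/61.45 = 0.6584
Stable ⇔ ρ < 1: YES
Spare capacity = cμ − λ = 61.45 − 40.46 = 20.99/hr

Final: ρ = 0.6584; stable; margin = 20.99/hr


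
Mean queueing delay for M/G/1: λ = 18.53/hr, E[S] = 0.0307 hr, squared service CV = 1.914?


ρ = λ·E[S] = 18.53·0.0307 = 0.5689
E[S²] = E[S]²(1+C_s²) = 0.0307²·(1+1.914) = 0.002746
Wq = λ·E[S²]/(2(1−ρ)) = 18.53·0.002746/(2·0.4311) = 0.05902 hr

Final: 0.05902 hr


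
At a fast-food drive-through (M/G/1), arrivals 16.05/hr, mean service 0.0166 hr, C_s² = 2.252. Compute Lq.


ρ = λ·E[S] = 16.05·0.0166 = 0.2664
Lq = ρ²(1+C_s²)/(2(1−ρ)) = 0.07098·(1+2.252)/(2·0.7336)
= 0.07098·3.2520/1.4671 = 0.15734

Final: 0.15734


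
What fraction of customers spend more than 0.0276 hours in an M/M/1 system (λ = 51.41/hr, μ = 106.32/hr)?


W ~ Exponential(μ−λ) for M/M/1.
μ − λ = 106.32 − 51.41 = 54.9100
P(W > t) = e^{−(μ−λ)t} = e^{−1.5155} = 0.219695

Final: 0.219695


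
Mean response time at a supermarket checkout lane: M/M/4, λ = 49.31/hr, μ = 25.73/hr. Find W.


a = 1.9164; ρ = 0.4791; P₀ = 0.142757
Lq = P₀·a^c·ρ/(c!(1−ρ)²) = 0.14168
Wq = Lq/λ = 0.14168/49.31 = 0.002873 hr
W = Wq + 1/μ = 0.002873 + 0.03887 = 0.04174 hr

Final: 0.04174 hr


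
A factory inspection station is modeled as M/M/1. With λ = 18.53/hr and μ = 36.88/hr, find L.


ρ = λ/μ = 18.53/36.88 = 0.5024
L = ρ/(1−ρ) = 0.5024/(1 − 0.5024) = 0.5024/0.4976 = 1.0098

Final: 1.0098


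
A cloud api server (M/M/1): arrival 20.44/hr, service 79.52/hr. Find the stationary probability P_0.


ρ = 20.44/79.52 = 0.2570
P_n = (1−ρ)·ρ^n = (1 − 0.2570)·0.2570^0 = 0.7430·1.000000 = 0.742958

Final: 0.742958


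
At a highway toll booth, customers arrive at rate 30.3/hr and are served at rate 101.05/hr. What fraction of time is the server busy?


ρ = λ/μ = 30.3/101.05 = 0.2999

Final: 0.2999


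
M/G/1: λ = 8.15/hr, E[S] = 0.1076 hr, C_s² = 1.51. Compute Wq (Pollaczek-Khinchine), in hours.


ρ = λ·E[S] = 8.15·0.1076 = 0.8769
E[S²] = E[S]²(1+C_s²) = 0.1076²·(1+1.51) = 0.029060
Wq = λ·E[S²]/(2(1−ρ)) = 8.15·0.029060/(2·0.1231) = 0.96230 hr

Final: 0.96230 hr


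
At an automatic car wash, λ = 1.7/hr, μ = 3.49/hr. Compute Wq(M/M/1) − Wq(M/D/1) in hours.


ρ = 1.7/3.49 = 0.4871
Wq(M/M/1) = ρ/(μ−λ) = 0.4871/1.79 = 0.27213 hr
Wq(M/D/1) = ρ/(2(μ−λ)) = 0.13606 hr
Savings = 0.27213 − 0.13606 = 0.13606 hr

Final: 0.13606 hr


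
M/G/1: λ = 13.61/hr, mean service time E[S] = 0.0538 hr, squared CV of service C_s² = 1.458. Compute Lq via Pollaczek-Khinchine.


ρ = λ·E[S] = 13.61·0.0538 = 0.7322
Lq = ρ²(1+C_s²)/(2(1−ρ)) = 0.5361·(1+1.458)/(2·0.2678)
= 0.5361·2.4580/0.5356 = 2.46066

Final: 2.46066


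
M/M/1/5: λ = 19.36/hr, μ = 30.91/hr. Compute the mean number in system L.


ρ = 19.36/30.91 = 0.6263
L = ρ[1 − (K+1)ρ^K + Kρ^(K+1)] / [(1−ρ)(1−ρ^(K+1))]
Numerator: 0.6263·(1 − 6·0.096390 + 5·0.060372) = 0.453167
Denominator: (0.3737)·(0.939628) = 0.351106
L = 0.453167/0.351106 = 1.2907

Final: 1.2907


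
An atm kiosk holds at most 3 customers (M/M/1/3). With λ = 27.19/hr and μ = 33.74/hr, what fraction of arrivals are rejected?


ρ = λ/μ = 27.19/33.74 = 0.8059
P_K = (1−ρ)ρ^K/(1−ρ^(K+1)) = (0.1941·0.523350)/(1 − 0.421751)
= 0.101599/0.578249 = 0.175701

Final: 0.175701


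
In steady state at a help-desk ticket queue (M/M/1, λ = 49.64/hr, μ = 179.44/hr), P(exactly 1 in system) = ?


ρ = 49.64/179.44 = 0.2766
P_n = (1−ρ)·ρ^n = (1 − 0.2766)·0.2766^1 = 0.7234·0.276638 = 0.200110

Final: 0.200110


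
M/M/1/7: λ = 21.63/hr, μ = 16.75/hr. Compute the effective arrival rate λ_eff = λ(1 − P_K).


ρ = 1.2913; P_K = (1−ρ)ρ^7/(1−ρ^8) = 0.259122
λ_eff = λ(1 − P_K) = 21.63·(1 − 0.259122) = 21.63·0.740878 = 16.0252 /hr

Final: 16.0252 /hr


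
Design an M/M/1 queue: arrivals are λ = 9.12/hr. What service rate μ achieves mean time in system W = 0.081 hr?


W = 1/(μ−λ) ⇒ μ − λ = 1/W = 1/0.081 = 12.3457
μ = λ + 1/W = 9.12 + 12.3457 = 21.4657 per hr

Final: 21.4657 /hr


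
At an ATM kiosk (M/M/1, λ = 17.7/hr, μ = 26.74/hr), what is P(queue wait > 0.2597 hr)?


ρ = 17.7/26.74 = 0.6619
P(Wq > t) = ρ·e^{−(μ−λ)t} = 0.6619·e^{−2.3477}
= 0.6619·0.095590 = 0.063274

Final: 0.063274


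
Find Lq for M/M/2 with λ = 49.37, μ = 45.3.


a = λ/μ = 1.0898; ρ = a/2 = 0.5449
P₀ = 0.294563
Lq = P₀·a^c·ρ / (c!·(1−ρ)²) = 0.294563·1.18776·0.5449/(2·0.20710)
= 0.46030

Final: 0.46030


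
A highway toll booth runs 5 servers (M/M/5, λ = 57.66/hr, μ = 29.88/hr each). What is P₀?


a = λ/μ = 57.66/29.88 = 1.9297; ρ = a/c = 0.3859
Σ_{k=0}^{4} a^k/k! (terms k=0..4) = 1.00000 + 1.92972 + 1.86191 + 1.19765 + 0.57778 = 6.56706
Tail: a^5/(5!(1−ρ)) = 26.75902/(120·0.6141) = 0.36315
P₀ = 1/(6.56706 + 0.36315) = 1/6.93021 = 0.144296

Final: 0.144296


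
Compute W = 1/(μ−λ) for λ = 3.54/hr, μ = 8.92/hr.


W = 1/(μ−λ) = 1/(8.92 − 3.54) = 1/5.38 = 0.1859 hr

Final: 0.1859 hr


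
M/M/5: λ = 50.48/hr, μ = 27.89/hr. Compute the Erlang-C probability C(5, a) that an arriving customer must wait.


a = λ/μ = 1.8100; ρ = a/5 = 0.3620
P₀ = 0.162944 (from M/M/c formula)
C(c,a) = [a^c/(c!(1−ρ))]·P₀ = [19.42469/(120·0.6380)]·0.162944
= 0.25372·0.162944 = 0.041341

Final: 0.041341


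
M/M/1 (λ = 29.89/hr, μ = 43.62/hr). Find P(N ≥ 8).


ρ = 29.89/43.62 = 0.6852
P(N ≥ n) = ρ^n = 0.6852^8 = 0.048610

Final: 0.048610


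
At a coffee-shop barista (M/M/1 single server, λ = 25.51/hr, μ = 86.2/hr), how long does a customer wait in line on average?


ρ = 25.51/86.2 = 0.2959
Wq = ρ/(μ−λ) = 0.2959/(86.2 − 25.51) = 0.2959/60.69 = 0.004876 hr

Final: 0.004876 hr


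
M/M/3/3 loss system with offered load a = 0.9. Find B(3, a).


B(c,a) = (a^c/c!) / Σ_{k=0}^{c} a^k/k!
a^3/3! = 0.121500
Σ terms (k=0..3): 1.00000 + 0.90000 + 0.40500 + 0.12150 = 2.426500
B = 0.121500/2.426500 = 0.050072

Final: 0.050072


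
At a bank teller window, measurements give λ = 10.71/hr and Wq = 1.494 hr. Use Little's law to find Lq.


Lq = λWq = 10.71·1.494 = 16.0007

Final: 16.0007


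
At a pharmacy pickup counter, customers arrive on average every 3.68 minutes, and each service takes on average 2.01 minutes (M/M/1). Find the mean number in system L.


λ = 60/3.68 = 16.3043 /hr
μ = 60/2.01 = 29.8507 /hr
ρ = λ/μ = 16.3043/29.8507 = 0.5462
L = ρ/(1−ρ) = 0.5462/0.4538 = 1.2036

Final: 1.2036


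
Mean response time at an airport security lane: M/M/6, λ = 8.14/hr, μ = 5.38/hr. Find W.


a = 1.5130; ρ = 0.2522; P₀ = 0.220188
Lq = P₀·a^c·ρ/(c!(1−ρ)²) = 0.001654
Wq = Lq/λ = 0.001654/8.14 = 0.0002032 hr
W = Wq + 1/μ = 0.0002032 + 0.18587 = 0.18608 hr

Final: 0.18608 hr


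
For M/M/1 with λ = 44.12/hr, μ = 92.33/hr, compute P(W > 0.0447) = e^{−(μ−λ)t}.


W ~ Exponential(μ−λ) for M/M/1.
μ − λ = 92.33 − 44.12 = 48.2100
P(W > t) = e^{−(μ−λ)t} = e^{−2.1550} = 0.115905

Final: 0.115905


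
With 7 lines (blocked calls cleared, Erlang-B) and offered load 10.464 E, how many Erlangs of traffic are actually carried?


B(7,10.464) = 0.429152 (Erlang-B)
Carried load = a(1 − B) = 10.464·(1 − 0.429152) = 10.464·0.570848 = 5.9734 E

Final: 5.9734 Erlangs


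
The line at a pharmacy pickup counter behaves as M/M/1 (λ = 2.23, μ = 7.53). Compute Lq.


ρ = 2.23/7.53 = 0.2961
Lq = ρ²/(1−ρ) = 0.08770/0.7039 = 0.1246

Final: 0.1246


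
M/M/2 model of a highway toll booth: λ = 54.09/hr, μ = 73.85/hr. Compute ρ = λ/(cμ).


ρ = λ/(cμ) = 54.09/(2·73.85) = 54.09/147.70 = 0.3662

Final: 0.3662


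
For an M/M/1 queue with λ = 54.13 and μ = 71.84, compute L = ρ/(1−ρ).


ρ = λ/μ = 54.13/71.84 = 0.7535
L = ρ/(1−ρ) = 0.7535/(1 − 0.7535) = 0.7535/0.2465 = 3.0565

Final: 3.0565


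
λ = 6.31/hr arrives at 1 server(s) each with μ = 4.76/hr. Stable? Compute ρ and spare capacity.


Total capacity cμ = 1·4.76 = 4.76/hr
ρ = λ/(cμ) = 6.31/4.76 = 1.3256
Stable ⇔ ρ < 1: NO
Spare capacity = cμ − λ = 4.76 − 6.31 = -1.55/hr

Final: ρ = 1.3256; unstable; margin = -1.55/hr


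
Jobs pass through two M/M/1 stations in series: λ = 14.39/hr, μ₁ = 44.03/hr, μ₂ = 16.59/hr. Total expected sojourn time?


Each node sees arrival rate λ = 14.39/hr (tandem ⇒ throughput preserved).
W₁ = 1/(μ₁−λ) = 1/(44.03−14.39) = 0.03374 hr
W₂ = 1/(μ₂−λ) = 1/(16.59−14.39) = 0.45455 hr
W_total = W₁ + W₂ = 0.03374 + 0.45455 = 0.48828 hr

Final: 0.48828 hr


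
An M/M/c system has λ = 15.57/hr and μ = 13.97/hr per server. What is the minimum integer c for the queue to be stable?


Stability requires cμ > λ ⇔ c > λ/μ.
λ/μ = 15.57/13.97 = 1.1145
Minimum integer c = ⌊1.1145⌋ + 1 = 2
Check: 2·13.97 = 27.94 > 15.57, while 1·13.97 = 13.97 ≤ 15.57

Final: 2 servers


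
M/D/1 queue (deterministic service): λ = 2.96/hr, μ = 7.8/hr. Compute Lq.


ρ = 2.96/7.8 = 0.3795
M/D/1: Lq = ρ²/(2(1−ρ)) = 0.1440/(2·0.6205) = 0.11604

Final: 0.11604


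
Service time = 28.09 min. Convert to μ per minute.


μ = 1/(service time) in consistent units.
1 minute = 1 min, so μ = 1/28.09 = 0.03560 per minute

Final: 0.03560 /min


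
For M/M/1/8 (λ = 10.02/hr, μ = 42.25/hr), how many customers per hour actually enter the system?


ρ = 0.2372; P_K = (1−ρ)ρ^8/(1−ρ^9) = 0.000007634
λ_eff = λ(1 − P_K) = 10.02·(1 − 0.000007634) = 10.02·0.999992 = 10.0199 /hr

Final: 10.0199 /hr


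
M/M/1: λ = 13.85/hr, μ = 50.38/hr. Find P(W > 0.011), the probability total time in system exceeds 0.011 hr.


W ~ Exponential(μ−λ) for M/M/1.
μ − λ = 50.38 − 13.85 = 36.5300
P(W > t) = e^{−(μ−λ)t} = e^{−0.4018} = 0.669094

Final: 0.669094


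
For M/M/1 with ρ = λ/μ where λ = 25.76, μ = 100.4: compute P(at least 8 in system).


ρ = 25.76/100.4 = 0.2566
P(N ≥ n) = ρ^n = 0.2566^8 = 0.00001878

Final: 0.00001878


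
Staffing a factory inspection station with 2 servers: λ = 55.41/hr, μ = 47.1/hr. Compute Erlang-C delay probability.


a = λ/μ = 1.1764; ρ = a/2 = 0.5882
P₀ = 0.259274 (from M/M/c formula)
C(c,a) = [a^c/(c!(1−ρ))]·P₀ = [1.38399/(2·0.4118)]·0.259274
= 1.68049·0.259274 = 0.435707

Final: 0.435707


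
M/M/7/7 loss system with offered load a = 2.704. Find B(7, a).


B(c,a) = (a^c/c!) / Σ_{k=0}^{c} a^k/k!
a^7/7! = 0.209709
Σ terms (k=0..7): 1.00000 + 2.70400 + 3.65581 + 3.29510 + 2.22749 + 1.20463 + 0.54288 + 0.20971 = 14.839618
B = 0.209709/14.839618 = 0.014132

Final: 0.014132


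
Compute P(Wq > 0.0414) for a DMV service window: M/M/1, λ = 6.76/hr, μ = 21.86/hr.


ρ = 6.76/21.86 = 0.3092
P(Wq > t) = ρ·e^{−(μ−λ)t} = 0.3092·e^{−0.6251}
= 0.3092·0.535186 = 0.165501

Final: 0.165501


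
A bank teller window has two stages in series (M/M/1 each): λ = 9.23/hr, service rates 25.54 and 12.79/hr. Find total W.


Each node sees arrival rate λ = 9.23/hr (tandem ⇒ throughput preserved).
W₁ = 1/(μ₁−λ) = 1/(25.54−9.23) = 0.06131 hr
W₂ = 1/(μ₂−λ) = 1/(12.79−9.23) = 0.28090 hr
W_total = W₁ + W₂ = 0.06131 + 0.28090 = 0.34221 hr

Final: 0.34221 hr


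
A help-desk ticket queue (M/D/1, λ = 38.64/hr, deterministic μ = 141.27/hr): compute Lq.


ρ = 38.64/141.27 = 0.2735
M/D/1: Lq = ρ²/(2(1−ρ)) = 0.07481/(2·0.7265) = 0.05149

Final: 0.05149


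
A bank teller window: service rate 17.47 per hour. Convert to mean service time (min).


Mean service time = 1/μ = 1/17.47 hour = 0.05724 hour
In minutes: 0.05724 × 60 = 3.4345 min

Final: 3.4345 min


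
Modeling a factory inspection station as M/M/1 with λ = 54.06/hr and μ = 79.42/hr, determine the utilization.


ρ = λ/μ = 54.06/79.42 = 0.6807

Final: 0.6807


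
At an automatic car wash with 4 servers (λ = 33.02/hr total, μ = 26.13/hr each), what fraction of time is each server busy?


ρ = λ/(cμ) = 33.02/(4·26.13) = 33.02/104.52 = 0.3159

Final: 0.3159


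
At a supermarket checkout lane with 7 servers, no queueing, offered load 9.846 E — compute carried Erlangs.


B(7,9.846) = 0.402106 (Erlang-B)
Carried load = a(1 − B) = 9.846·(1 − 0.402106) = 9.846·0.597894 = 5.8869 E

Final: 5.8869 Erlangs


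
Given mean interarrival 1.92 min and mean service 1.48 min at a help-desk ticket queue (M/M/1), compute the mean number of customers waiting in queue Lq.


λ = 60/1.92 = 31.2500 /hr
μ = 60/1.48 = 40.5405 /hr
ρ = λ/μ = 31.2500/40.5405 = 0.7708
Lq = ρ²/(1−ρ) = 0.5942/0.2292 = 2.5928

Final: 2.5928


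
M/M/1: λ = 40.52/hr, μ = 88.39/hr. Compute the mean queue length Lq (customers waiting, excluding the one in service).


ρ = 40.52/88.39 = 0.4584
Lq = ρ²/(1−ρ) = 0.2102/0.5416 = 0.3880

Final: 0.3880


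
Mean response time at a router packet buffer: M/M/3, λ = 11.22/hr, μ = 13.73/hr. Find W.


a = 0.8172; ρ = 0.2724; P₀ = 0.439350
Lq = P₀·a^c·ρ/(c!(1−ρ)²) = 0.02056
Wq = Lq/λ = 0.02056/11.22 = 0.001833 hr
W = Wq + 1/μ = 0.001833 + 0.07283 = 0.07467 hr

Final: 0.07467 hr


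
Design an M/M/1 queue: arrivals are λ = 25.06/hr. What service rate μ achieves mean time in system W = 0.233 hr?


W = 1/(μ−λ) ⇒ μ − λ = 1/W = 1/0.233 = 4.2918
μ = λ + 1/W = 25.06 + 4.2918 = 29.3518 per hr

Final: 29.3518 /hr


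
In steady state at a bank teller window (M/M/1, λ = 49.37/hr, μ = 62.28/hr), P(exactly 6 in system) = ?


ρ = 49.37/62.28 = 0.7927
P_n = (1−ρ)·ρ^n = (1 − 0.7927)·0.7927^6 = 0.2073·0.248134 = 0.051436

Final: 0.051436


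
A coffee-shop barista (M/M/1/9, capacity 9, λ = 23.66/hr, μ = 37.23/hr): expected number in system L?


ρ = 23.66/37.23 = 0.6355
L = ρ[1 − (K+1)ρ^K + Kρ^(K+1)] / [(1−ρ)(1−ρ^(K+1))]
Numerator: 0.6355·(1 − 10·0.016908 + 9·0.010745) = 0.589515
Denominator: (0.3645)·(0.989255) = 0.360574
L = 0.589515/0.360574 = 1.6349

Final: 1.6349


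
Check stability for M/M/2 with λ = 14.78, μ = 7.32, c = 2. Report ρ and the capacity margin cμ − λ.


Total capacity cμ = 2·7.32 = 14.64/hr
ρ = λ/(cμ) = 14.78/14.64 = 1.0096
Stable ⇔ ρ < 1: NO
Spare capacity = cμ − λ = 14.64 − 14.78 = -0.14/hr

Final: ρ = 1.0096; unstable; margin = -0.14/hr


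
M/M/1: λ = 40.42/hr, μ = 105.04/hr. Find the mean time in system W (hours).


W = 1/(μ−λ) = 1/(105.04 − 40.42) = 1/64.62 = 0.01548 hr

Final: 0.01548 hr


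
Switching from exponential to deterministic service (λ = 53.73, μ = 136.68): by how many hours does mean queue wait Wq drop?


ρ = 53.73/136.68 = 0.3931
Wq(M/M/1) = ρ/(μ−λ) = 0.3931/82.95 = 0.004739 hr
Wq(M/D/1) = ρ/(2(μ−λ)) = 0.002370 hr
Savings = 0.004739 − 0.002370 = 0.002370 hr

Final: 0.002370 hr


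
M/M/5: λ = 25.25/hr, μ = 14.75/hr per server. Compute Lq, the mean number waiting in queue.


a = λ/μ = 1.7119; ρ = a/5 = 0.3424
P₀ = 0.179943
Lq = P₀·a^c·ρ / (c!·(1−ρ)²) = 0.179943·14.70100·0.3424/(120·0.43247)
= 0.01745

Final: 0.01745


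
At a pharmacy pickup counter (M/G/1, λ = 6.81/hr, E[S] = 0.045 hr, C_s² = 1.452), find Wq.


ρ = λ·E[S] = 6.81·0.045 = 0.3064
E[S²] = E[S]²(1+C_s²) = 0.045²·(1+1.452) = 0.004965
Wq = λ·E[S²]/(2(1−ρ)) = 6.81·0.004965/(2·0.6936) = 0.02438 hr

Final: 0.02438 hr


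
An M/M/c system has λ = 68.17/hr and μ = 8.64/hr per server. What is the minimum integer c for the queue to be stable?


Stability requires cμ > λ ⇔ c > λ/μ.
λ/μ = 68.17/8.64 = 7.8900
Minimum integer c = ⌊7.8900⌋ + 1 = 8
Check: 8·8.64 = 69.12 > 68.17, while 7·8.64 = 60.48 ≤ 68.17

Final: 8 servers


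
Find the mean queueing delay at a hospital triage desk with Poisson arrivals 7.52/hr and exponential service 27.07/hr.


ρ = 7.52/27.07 = 0.2778
Wq = ρ/(μ−λ) = 0.2778/(27.07 − 7.52) = 0.2778/19.55 = 0.01421 hr

Final: 0.01421 hr


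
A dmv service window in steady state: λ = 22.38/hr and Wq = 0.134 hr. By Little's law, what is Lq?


Lq = λWq = 22.38·0.134 = 2.9989

Final: 2.9989


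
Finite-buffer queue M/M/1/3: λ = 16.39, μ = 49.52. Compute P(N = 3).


ρ = λ/μ = 16.39/49.52 = 0.3310
P_K = (1−ρ)ρ^K/(1−ρ^(K+1)) = (0.6690·0.036257)/(1 − 0.012000)
= 0.024257/0.988000 = 0.024552

Final: 0.024552


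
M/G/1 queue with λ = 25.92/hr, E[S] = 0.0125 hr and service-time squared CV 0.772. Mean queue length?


ρ = λ·E[S] = 25.92·0.0125 = 0.3240
Lq = ρ²(1+C_s²)/(2(1−ρ)) = 0.1050·(1+0.772)/(2·0.6760)
= 0.1050·1.7720/1.3520 = 0.13759

Final: 0.13759


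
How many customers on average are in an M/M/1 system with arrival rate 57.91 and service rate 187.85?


ρ = λ/μ = 57.91/187.85 = 0.3083
L = ρ/(1−ρ) = 0.3083/(1 − 0.3083) = 0.3083/0.6917 = 0.4457

Final: 0.4457


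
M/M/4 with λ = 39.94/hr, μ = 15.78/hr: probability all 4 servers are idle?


a = λ/μ = 39.94/15.78 = 2.5311; ρ = a/c = 0.6328
Σ_{k=0}^{3} a^k/k! (terms k=0..3) = 1.00000 + 2.53105 + 3.20311 + 2.70241 = 9.43658
Tail: a^4/(4!(1−ρ)) = 41.03971/(24·0.3672) = 4.65636
P₀ = 1/(9.43658 + 4.65636) = 1/14.09294 = 0.070958

Final: 0.070958


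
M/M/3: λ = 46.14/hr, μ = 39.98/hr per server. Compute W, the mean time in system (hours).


a = 1.1541; ρ = 0.3847; P₀ = 0.308988
Lq = P₀·a^c·ρ/(c!(1−ρ)²) = 0.08043
Wq = Lq/λ = 0.08043/46.14 = 0.001743 hr
W = Wq + 1/μ = 0.001743 + 0.02501 = 0.02676 hr

Final: 0.02676 hr


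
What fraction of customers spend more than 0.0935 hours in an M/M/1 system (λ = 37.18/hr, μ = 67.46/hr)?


W ~ Exponential(μ−λ) for M/M/1.
μ − λ = 67.46 − 37.18 = 30.2800
P(W > t) = e^{−(μ−λ)t} = e^{−2.8312} = 0.058943

Final: 0.058943


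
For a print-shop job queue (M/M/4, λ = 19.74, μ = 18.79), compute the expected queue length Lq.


a = λ/μ = 1.0506; ρ = a/4 = 0.2626
P₀ = 0.349104
Lq = P₀·a^c·ρ / (c!·(1−ρ)²) = 0.349104·1.21810·0.2626/(24·0.54370)
= 0.008559

Final: 0.008559


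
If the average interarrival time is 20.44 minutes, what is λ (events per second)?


λ = 1/(interarrival time) in consistent units.
1 second = 0.0166667 min, so λ = 0.0166667/20.44 = 0.0008154 per second

Final: 0.0008154 /sec


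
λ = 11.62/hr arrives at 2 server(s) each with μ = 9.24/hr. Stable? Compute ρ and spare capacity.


Total capacity cμ = 2·9.24 = 18.48/hr
ρ = λ/(cμ) = 11.62/18.48 = 0.6288
Stable ⇔ ρ < 1: YES
Spare capacity = cμ − λ = 18.48 − 11.62 = 6.86/hr

Final: ρ = 0.6288; stable; margin = 6.86/hr
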